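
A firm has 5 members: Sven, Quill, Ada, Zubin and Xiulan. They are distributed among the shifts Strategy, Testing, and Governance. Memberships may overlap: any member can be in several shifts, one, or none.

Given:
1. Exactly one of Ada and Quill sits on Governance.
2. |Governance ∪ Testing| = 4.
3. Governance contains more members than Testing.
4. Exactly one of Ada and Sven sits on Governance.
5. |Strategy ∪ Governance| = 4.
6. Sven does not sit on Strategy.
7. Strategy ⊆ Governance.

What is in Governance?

Governance = {Quill, Sven, Xiulan, Zubin}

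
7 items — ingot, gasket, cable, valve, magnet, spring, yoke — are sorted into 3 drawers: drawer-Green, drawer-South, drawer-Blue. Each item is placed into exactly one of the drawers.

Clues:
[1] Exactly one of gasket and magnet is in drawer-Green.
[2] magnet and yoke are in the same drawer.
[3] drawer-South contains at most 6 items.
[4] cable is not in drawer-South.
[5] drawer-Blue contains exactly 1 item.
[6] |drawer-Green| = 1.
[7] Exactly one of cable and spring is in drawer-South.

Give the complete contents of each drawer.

drawer-Green = {gasket}; drawer-South = {ingot, magnet, spring, valve, yoke}; drawer-Blue = {cable}

From (4): cable ∉ drawer-South.
(7) (exactly one): spring ∈ drawer-South.
Suppose ingot ∈ drawer-Green: no assignment then satisfies all the clues, so ingot ∉ drawer-Green.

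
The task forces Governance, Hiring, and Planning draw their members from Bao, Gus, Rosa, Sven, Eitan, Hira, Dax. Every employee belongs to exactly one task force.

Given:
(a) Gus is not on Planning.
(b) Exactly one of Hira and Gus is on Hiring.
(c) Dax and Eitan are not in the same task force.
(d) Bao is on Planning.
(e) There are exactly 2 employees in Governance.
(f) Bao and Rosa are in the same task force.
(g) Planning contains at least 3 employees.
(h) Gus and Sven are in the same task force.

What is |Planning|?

3

From (a): Gus ∉ Planning.
From (d): Bao ∈ Planning.
(f): Rosa matches Bao: Rosa ∉ Governance.
(f): Rosa matches Bao: Rosa ∉ Hiring.
(f): Rosa matches Bao: Rosa ∈ Planning.
(h): Sven matches Gus: Sven ∉ Planning.
Suppose Hira ∈ Planning: no assignment then satisfies all the clues, so Hira ∉ Planning.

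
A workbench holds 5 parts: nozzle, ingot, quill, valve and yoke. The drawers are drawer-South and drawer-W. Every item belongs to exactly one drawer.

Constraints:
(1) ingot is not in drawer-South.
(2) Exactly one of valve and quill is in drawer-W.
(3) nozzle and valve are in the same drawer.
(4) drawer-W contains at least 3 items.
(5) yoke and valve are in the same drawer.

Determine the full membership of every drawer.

drawer-South = {quill}; drawer-W = {ingot, nozzle, valve, yoke}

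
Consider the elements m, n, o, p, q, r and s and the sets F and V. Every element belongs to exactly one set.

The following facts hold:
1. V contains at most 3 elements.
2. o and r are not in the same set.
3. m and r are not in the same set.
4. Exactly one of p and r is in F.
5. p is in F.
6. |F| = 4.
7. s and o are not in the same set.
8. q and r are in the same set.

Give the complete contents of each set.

From (5): p ∈ F.
(4) (exactly one): r ∉ F.
(8): q matches r: q ∉ F.
Only one set left: q ∈ V.
Only one set left: r ∈ V.
(2): o ∉ V.
(3): m ∉ V.
Only one set left: m ∈ F.
Only one set left: o ∈ F.
(7): s ∉ F.
Only one set left: s ∈ V.
(6): only 4 candidates remain for F, so all are in.

F = {m, n, o, p}; V = {q, r, s}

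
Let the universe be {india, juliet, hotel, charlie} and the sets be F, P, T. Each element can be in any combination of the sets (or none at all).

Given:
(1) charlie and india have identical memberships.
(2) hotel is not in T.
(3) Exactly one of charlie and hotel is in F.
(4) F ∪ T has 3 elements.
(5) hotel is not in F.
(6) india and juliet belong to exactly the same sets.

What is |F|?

From (2): hotel ∉ T.
From (5): hotel ∉ F.
(3) (exactly one): charlie ∈ F.
(1): india matches charlie: india ∈ F.
(6): juliet matches india: juliet ∈ F.

3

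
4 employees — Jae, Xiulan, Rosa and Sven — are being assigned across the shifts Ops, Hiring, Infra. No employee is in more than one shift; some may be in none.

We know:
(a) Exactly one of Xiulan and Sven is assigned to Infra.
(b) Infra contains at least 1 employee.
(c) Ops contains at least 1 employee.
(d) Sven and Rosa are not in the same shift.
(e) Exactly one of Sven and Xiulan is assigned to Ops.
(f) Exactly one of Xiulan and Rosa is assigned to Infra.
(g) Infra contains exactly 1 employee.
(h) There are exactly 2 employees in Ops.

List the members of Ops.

Ops = {Jae, Sven}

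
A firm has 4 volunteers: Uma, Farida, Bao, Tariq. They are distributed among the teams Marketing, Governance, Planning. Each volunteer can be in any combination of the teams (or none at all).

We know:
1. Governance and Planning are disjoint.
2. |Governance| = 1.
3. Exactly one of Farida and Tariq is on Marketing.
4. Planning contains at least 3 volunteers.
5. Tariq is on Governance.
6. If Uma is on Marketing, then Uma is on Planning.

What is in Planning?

From (5): Tariq ∈ Governance.
(1) (disjoint): Tariq ∉ Planning.
(2): Governance already has 1, so the rest are out.
(4): only 3 candidates remain for Planning, so all are in.

Planning = {Bao, Farida, Uma}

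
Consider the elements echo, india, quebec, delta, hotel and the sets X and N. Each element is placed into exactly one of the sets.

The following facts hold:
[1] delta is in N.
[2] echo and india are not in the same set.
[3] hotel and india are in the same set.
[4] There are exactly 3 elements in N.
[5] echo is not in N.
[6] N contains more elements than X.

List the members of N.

N = {delta, hotel, india}

From (1): delta ∈ N.
From (5): echo ∉ N.
Only one set left: echo ∈ X.
(2): india ∉ X.
(3): hotel matches india: hotel ∉ X.
Only one set left: india ∈ N.
Only one set left: hotel ∈ N.
(4): N already has 3, so the rest are out.
Only one set left: quebec ∈ X.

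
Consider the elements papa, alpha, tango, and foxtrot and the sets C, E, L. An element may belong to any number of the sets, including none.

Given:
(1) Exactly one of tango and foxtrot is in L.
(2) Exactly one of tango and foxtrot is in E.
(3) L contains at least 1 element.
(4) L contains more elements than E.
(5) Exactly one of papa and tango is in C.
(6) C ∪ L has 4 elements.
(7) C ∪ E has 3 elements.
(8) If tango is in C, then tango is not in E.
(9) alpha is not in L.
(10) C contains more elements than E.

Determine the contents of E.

E = {foxtrot}

From (9): alpha ∉ L.
Suppose papa ∈ E: no assignment then satisfies all the clues, so papa ∉ E.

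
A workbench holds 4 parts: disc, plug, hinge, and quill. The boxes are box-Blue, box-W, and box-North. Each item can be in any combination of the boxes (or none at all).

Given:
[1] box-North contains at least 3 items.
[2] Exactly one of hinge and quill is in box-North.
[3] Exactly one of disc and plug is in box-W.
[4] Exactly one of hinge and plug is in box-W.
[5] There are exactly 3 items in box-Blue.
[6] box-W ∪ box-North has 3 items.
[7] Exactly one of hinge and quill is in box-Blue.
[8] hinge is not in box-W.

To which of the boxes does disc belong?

disc: box-Blue, box-North

From (8): hinge ∉ box-W.
(4) (exactly one): plug ∈ box-W.
(3) (exactly one): disc ∉ box-W.
Suppose disc ∉ box-Blue: no assignment then satisfies all the clues, so disc ∈ box-Blue.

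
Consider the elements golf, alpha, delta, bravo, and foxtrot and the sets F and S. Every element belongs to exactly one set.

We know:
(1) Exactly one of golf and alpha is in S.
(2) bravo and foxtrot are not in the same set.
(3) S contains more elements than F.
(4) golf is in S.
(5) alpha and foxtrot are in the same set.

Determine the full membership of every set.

F = {alpha, foxtrot}; S = {bravo, delta, golf}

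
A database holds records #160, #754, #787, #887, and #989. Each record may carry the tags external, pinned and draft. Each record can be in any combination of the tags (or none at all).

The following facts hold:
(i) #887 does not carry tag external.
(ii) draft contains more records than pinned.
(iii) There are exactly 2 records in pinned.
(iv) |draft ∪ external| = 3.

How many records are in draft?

3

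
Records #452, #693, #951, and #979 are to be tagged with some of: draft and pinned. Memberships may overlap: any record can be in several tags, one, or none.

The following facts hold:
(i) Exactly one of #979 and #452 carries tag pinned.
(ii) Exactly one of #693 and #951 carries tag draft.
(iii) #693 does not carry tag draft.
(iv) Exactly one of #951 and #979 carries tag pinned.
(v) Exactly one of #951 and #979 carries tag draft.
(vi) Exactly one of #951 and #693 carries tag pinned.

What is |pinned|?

2

From (iii): #693 ∉ draft.
(ii) (exactly one): #951 ∈ draft.
(v) (exactly one): #979 ∉ draft.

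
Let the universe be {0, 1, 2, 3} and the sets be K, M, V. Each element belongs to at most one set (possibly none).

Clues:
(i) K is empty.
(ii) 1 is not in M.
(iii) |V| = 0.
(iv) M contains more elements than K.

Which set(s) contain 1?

From (ii): 1 ∉ M.
(i): K already has 0, so the rest are out.
(iii): V already has 0, so the rest are out.

1: none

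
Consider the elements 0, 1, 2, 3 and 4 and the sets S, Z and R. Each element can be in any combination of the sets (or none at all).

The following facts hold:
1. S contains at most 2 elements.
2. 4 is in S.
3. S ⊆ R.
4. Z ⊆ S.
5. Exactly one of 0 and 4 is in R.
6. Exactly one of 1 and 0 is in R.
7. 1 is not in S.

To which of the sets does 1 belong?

From (2): 4 ∈ S.
From (7): 1 ∉ S.
(3) with 4 ∈ S: 4 ∈ R.
(4) contrapositive: 1 ∉ Z.
(5) (exactly one): 0 ∉ R.
(6) (exactly one): 1 ∈ R.
(3) contrapositive: 0 ∉ S.
(4) contrapositive: 0 ∉ Z.

1: R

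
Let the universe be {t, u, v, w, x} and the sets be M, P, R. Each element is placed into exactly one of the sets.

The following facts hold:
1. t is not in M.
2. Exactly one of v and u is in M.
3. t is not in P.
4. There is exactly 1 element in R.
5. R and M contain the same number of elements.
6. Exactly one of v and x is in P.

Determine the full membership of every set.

M = {v}; P = {u, w, x}; R = {t}

From (1): t ∉ M.
From (3): t ∉ P.
Only one set left: t ∈ R.
(4): R already has 1, so the rest are out.
Suppose u ∈ M: no assignment then satisfies all the clues, so u ∉ M.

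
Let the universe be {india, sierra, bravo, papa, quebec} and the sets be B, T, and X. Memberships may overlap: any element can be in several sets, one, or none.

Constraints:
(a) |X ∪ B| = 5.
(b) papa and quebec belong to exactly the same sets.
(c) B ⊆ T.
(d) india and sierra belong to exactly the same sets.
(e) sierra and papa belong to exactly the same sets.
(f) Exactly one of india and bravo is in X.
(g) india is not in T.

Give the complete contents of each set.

From (g): india ∉ T.
(c) contrapositive: india ∉ B.
(d): sierra matches india: sierra ∉ B.
(d): sierra matches india: sierra ∉ T.
(e): papa matches sierra: papa ∉ B.
(e): papa matches sierra: papa ∉ T.
(b): quebec matches papa: quebec ∉ B.
(b): quebec matches papa: quebec ∉ T.
Suppose india ∉ X: no assignment then satisfies all the clues, so india ∈ X.

B = {bravo}; T = {bravo}; X = {india, papa, quebec, sierra}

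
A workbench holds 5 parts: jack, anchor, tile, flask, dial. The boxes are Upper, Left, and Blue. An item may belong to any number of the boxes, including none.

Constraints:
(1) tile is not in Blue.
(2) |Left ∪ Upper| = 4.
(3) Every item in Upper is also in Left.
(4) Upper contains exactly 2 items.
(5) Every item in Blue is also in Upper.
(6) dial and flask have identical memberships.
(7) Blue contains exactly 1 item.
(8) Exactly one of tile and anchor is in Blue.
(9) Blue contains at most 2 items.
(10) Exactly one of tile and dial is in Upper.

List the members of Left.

From (1): tile ∉ Blue.
(8) (exactly one): anchor ∈ Blue.
(5) with anchor ∈ Blue: anchor ∈ Upper.
(7): Blue already has 1, so the rest are out.
(3) with anchor ∈ Upper: anchor ∈ Left.
Suppose jack ∈ Left: no assignment then satisfies all the clues, so jack ∉ Left.

Left = {anchor, dial, flask, tile}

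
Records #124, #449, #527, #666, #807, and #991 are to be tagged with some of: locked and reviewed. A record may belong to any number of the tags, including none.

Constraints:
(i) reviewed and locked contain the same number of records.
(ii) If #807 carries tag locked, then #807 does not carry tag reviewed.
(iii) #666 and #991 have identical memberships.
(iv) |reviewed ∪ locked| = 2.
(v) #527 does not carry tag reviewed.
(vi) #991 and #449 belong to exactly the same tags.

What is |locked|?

From (v): #527 ∉ reviewed.
Suppose #449 ∈ locked: no assignment then satisfies all the clues, so #449 ∉ locked.

1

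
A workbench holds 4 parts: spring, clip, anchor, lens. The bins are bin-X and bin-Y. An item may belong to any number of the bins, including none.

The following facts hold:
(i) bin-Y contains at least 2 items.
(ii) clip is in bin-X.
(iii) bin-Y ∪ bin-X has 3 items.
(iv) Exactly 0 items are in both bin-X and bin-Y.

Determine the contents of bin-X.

bin-X = {clip}

From (ii): clip ∈ bin-X.
Suppose spring ∈ bin-X: no assignment then satisfies all the clues, so spring ∉ bin-X.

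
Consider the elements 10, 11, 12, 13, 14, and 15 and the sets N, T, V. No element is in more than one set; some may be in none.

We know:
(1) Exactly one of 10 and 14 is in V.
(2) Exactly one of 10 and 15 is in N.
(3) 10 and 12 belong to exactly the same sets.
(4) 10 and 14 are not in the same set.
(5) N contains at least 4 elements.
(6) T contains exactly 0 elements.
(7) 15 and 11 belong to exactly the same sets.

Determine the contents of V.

V = {10, 12}

(6): T already has 0, so the rest are out.
Suppose 10 ∉ V: no assignment then satisfies all the clues, so 10 ∈ V.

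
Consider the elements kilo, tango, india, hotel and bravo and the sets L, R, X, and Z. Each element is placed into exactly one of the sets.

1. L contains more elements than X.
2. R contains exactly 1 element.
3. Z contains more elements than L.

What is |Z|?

3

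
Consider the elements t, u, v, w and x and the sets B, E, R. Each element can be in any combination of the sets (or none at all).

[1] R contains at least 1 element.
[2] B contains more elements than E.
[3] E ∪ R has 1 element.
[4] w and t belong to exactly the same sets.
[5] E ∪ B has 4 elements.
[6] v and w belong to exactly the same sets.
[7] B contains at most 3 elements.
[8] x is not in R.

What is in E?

E = {u}

From (8): x ∉ R.
Suppose t ∈ E: no assignment then satisfies all the clues, so t ∉ E.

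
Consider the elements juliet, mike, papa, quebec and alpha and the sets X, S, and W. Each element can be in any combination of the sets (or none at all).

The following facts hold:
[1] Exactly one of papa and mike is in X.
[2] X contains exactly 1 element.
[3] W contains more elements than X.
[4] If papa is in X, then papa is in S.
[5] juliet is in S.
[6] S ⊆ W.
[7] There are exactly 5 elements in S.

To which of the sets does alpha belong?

alpha: S, W

From (5): juliet ∈ S.
(6) with juliet ∈ S: juliet ∈ W.
(7): only 5 candidates remain for S, so all are in.
(6) with mike ∈ S: mike ∈ W.
(6) with papa ∈ S: papa ∈ W.
(6) with quebec ∈ S: quebec ∈ W.
(6) with alpha ∈ S: alpha ∈ W.
Suppose alpha ∈ X: no assignment then satisfies all the clues, so alpha ∉ X.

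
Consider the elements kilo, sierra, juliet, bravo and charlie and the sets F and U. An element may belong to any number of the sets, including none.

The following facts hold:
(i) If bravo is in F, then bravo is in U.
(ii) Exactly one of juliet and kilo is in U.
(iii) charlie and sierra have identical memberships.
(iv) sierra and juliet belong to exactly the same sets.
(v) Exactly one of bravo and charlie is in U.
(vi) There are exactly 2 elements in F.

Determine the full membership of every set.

F = {bravo, kilo}; U = {bravo, kilo}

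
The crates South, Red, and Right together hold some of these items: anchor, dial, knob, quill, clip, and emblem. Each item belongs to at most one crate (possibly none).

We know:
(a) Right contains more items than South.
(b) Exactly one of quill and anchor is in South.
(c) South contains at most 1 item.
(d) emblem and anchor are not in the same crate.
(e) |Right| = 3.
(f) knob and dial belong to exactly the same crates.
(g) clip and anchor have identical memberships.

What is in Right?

Right = {dial, emblem, knob}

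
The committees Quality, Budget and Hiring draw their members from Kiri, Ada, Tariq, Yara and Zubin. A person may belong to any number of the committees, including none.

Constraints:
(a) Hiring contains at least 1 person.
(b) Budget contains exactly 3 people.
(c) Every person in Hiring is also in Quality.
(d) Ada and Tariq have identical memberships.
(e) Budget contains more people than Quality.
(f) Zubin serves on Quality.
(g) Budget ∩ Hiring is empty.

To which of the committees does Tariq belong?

Tariq: Budget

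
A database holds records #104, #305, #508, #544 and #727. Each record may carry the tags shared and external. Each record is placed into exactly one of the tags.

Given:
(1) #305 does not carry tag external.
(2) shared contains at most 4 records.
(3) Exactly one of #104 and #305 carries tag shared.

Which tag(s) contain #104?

#104: external

From (1): #305 ∉ external.
Only one tag left: #305 ∈ shared.
(3) (exactly one): #104 ∉ shared.
Only one tag left: #104 ∈ external.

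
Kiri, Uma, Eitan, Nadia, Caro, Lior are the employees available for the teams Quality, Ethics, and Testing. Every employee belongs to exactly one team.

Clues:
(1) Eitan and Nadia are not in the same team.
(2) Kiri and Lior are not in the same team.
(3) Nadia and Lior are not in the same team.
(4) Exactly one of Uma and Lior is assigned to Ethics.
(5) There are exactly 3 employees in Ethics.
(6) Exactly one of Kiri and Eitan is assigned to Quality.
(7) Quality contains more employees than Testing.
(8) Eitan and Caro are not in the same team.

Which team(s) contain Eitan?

Eitan: Quality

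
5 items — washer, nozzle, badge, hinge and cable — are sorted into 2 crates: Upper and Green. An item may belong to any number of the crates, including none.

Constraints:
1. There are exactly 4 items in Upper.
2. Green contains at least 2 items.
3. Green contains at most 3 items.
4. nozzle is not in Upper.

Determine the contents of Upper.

Upper = {badge, cable, hinge, washer}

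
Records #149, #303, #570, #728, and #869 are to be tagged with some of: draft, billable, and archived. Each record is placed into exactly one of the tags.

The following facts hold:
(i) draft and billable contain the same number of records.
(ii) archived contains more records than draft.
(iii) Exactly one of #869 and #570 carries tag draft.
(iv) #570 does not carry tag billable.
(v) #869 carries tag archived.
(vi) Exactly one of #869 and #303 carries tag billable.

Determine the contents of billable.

billable = {#303}

From (iv): #570 ∉ billable.
From (v): #869 ∈ archived.
(iii) (exactly one): #570 ∈ draft.
(vi) (exactly one): #303 ∈ billable.
Suppose #149 ∈ billable: no assignment then satisfies all the clues, so #149 ∉ billable.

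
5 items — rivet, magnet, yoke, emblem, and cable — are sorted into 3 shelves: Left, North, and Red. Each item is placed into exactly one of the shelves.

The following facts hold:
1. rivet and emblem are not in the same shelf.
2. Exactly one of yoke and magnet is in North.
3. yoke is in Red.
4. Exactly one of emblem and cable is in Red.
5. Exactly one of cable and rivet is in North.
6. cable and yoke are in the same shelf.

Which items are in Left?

From (3): yoke ∈ Red.
(2) (exactly one): magnet ∈ North.
(6): cable matches yoke: cable ∉ Left.
(6): cable matches yoke: cable ∉ North.
(6): cable matches yoke: cable ∈ Red.
(4) (exactly one): emblem ∉ Red.
(5) (exactly one): rivet ∈ North.
(1): emblem ∉ North.
Only one shelf left: emblem ∈ Left.

Left = {emblem}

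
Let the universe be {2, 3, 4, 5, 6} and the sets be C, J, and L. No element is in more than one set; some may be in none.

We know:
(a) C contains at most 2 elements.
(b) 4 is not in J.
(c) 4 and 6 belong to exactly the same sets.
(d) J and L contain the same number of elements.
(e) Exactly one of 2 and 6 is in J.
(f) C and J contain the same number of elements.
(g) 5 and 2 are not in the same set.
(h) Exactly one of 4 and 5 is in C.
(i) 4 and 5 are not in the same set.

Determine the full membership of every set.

From (b): 4 ∉ J.
(c): 6 matches 4: 6 ∉ J.
(e) (exactly one): 2 ∈ J.
(g): 5 ∉ J.
Suppose 3 ∈ C: no assignment then satisfies all the clues, so 3 ∉ C.

C = {5}; J = {2}; L = {3}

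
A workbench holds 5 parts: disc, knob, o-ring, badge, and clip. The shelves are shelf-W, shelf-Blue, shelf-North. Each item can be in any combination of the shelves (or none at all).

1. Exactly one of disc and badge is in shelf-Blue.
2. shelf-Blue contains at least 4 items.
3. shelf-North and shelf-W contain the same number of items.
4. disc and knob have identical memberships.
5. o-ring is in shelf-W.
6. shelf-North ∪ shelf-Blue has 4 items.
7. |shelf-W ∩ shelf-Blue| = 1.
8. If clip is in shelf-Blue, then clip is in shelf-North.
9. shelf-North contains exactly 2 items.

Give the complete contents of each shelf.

From (5): o-ring ∈ shelf-W.
Suppose disc ∈ shelf-W: no assignment then satisfies all the clues, so disc ∉ shelf-W.

shelf-W = {badge, o-ring}; shelf-Blue = {clip, disc, knob, o-ring}; shelf-North = {clip, o-ring}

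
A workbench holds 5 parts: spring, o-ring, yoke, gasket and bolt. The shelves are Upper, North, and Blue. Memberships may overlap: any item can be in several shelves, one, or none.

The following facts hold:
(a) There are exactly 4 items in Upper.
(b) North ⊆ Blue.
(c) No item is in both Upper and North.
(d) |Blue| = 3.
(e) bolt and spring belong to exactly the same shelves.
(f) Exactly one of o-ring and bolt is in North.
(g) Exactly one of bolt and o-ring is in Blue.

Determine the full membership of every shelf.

Upper = {bolt, gasket, spring, yoke}; North = {o-ring}; Blue = {gasket, o-ring, yoke}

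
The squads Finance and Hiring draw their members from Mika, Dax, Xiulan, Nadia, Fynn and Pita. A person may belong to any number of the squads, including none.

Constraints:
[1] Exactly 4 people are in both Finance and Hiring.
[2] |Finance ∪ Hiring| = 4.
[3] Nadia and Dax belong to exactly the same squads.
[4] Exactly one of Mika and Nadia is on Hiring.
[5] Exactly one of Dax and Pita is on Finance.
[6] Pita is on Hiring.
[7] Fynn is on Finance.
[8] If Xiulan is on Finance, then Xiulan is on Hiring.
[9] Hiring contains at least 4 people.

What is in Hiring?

Hiring = {Fynn, Mika, Pita, Xiulan}

From (6): Pita ∈ Hiring.
From (7): Fynn ∈ Finance.
Suppose Mika ∉ Hiring: no assignment then satisfies all the clues, so Mika ∈ Hiring.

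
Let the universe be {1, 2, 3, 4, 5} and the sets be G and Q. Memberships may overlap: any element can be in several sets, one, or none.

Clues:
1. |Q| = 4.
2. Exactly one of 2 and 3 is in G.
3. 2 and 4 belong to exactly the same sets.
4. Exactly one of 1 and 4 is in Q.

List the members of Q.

Q = {2, 3, 4, 5}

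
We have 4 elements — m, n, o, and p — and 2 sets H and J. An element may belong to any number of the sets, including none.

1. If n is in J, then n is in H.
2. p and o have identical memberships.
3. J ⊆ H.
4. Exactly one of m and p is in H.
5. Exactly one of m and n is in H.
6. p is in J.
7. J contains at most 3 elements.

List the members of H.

H = {n, o, p}

From (6): p ∈ J.
(2): o matches p: o ∈ J.
(3) with o ∈ J: o ∈ H.
(3) with p ∈ J: p ∈ H.
(4) (exactly one): m ∉ H.
(5) (exactly one): n ∈ H.
(3) contrapositive: m ∉ J.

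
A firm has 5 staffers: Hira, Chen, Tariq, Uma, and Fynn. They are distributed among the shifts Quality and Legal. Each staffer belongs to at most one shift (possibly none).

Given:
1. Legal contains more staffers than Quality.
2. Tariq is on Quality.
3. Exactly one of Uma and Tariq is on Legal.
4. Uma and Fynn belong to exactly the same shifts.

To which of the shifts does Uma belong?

Uma: Legal

From (2): Tariq ∈ Quality.
(3) (exactly one): Uma ∈ Legal.
(4): Fynn matches Uma: Fynn ∉ Quality.
(4): Fynn matches Uma: Fynn ∈ Legal.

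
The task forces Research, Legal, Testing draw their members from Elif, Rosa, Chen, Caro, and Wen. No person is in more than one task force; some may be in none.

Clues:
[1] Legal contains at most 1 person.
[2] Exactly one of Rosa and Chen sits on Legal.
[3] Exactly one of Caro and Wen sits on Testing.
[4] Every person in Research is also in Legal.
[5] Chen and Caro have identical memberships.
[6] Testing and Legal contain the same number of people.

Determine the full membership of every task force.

Research = {}; Legal = {Rosa}; Testing = {Wen}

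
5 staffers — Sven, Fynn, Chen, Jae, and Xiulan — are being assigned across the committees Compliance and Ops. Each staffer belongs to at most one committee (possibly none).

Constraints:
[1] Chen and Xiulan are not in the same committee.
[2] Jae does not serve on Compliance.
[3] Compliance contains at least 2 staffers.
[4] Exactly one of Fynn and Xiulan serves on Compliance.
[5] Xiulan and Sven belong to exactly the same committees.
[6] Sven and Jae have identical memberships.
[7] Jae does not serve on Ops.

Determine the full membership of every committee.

Compliance = {Chen, Fynn}; Ops = {}

From (2): Jae ∉ Compliance.
From (7): Jae ∉ Ops.
(6): Sven matches Jae: Sven ∉ Compliance.
(6): Sven matches Jae: Sven ∉ Ops.
(5): Xiulan matches Sven: Xiulan ∉ Compliance.
(5): Xiulan matches Sven: Xiulan ∉ Ops.
(3): only 2 candidates remain for Compliance, so all are in.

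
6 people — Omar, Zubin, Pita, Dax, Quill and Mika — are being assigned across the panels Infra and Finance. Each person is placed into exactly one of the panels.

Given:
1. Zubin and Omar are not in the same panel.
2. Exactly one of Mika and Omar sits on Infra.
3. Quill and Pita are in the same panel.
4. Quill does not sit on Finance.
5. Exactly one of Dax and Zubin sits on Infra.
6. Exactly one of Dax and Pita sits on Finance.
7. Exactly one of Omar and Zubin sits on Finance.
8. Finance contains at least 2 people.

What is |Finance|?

From (4): Quill ∉ Finance.
(3): Pita matches Quill: Pita ∉ Finance.
(6) (exactly one): Dax ∈ Finance.
Only one panel left: Pita ∈ Infra.
Only one panel left: Quill ∈ Infra.
(5) (exactly one): Zubin ∈ Infra.
(7) (exactly one): Omar ∈ Finance.
(2) (exactly one): Mika ∈ Infra.

2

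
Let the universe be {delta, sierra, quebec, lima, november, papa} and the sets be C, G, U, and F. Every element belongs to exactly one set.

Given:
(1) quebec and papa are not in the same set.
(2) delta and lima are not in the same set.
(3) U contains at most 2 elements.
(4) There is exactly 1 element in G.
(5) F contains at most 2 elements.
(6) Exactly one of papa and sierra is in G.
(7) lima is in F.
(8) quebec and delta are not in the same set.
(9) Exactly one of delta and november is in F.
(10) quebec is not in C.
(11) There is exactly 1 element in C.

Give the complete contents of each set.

C = {delta}; G = {papa}; U = {quebec, sierra}; F = {lima, november}

From (7): lima ∈ F.
From (10): quebec ∉ C.
(2): delta ∉ F.
(9) (exactly one): november ∈ F.
(5): F already has 2, so the rest are out.
Suppose delta ∉ C: no assignment then satisfies all the clues, so delta ∈ C.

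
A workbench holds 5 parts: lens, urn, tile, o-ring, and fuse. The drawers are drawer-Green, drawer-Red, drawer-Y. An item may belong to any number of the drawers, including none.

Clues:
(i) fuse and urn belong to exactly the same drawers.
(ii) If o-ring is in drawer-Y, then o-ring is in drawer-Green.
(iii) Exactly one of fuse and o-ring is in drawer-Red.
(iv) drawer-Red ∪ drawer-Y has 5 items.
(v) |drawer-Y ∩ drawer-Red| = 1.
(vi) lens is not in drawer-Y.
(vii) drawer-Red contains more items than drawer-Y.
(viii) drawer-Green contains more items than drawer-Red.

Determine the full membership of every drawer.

drawer-Green = {fuse, lens, o-ring, tile, urn}; drawer-Red = {fuse, lens, tile, urn}; drawer-Y = {o-ring, tile}

From (vi): lens ∉ drawer-Y.
Suppose lens ∉ drawer-Green: no assignment then satisfies all the clues, so lens ∈ drawer-Green.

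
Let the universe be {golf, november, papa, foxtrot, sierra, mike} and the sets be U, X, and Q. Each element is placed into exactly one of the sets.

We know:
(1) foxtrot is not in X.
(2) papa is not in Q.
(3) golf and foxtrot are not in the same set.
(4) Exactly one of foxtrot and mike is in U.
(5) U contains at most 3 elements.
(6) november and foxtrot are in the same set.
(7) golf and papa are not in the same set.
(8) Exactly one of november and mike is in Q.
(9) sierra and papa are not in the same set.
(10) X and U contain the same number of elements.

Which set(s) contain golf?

golf: X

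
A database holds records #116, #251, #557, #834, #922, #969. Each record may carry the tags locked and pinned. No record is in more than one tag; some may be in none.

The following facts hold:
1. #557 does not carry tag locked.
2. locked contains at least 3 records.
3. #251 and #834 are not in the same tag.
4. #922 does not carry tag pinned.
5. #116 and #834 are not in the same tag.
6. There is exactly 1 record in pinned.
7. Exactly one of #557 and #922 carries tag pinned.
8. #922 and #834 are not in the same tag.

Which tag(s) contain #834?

#834: none

From (1): #557 ∉ locked.
From (4): #922 ∉ pinned.
(7) (exactly one): #557 ∈ pinned.
(6): pinned already has 1, so the rest are out.
Suppose #834 ∈ locked: no assignment then satisfies all the clues, so #834 ∉ locked.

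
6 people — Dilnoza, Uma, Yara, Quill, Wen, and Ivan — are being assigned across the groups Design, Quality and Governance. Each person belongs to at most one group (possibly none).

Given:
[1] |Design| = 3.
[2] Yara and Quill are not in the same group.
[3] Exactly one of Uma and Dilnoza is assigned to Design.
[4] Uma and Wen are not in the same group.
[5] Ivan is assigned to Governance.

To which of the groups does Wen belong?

Wen: Design

From (5): Ivan ∈ Governance.
Suppose Wen ∉ Design: no assignment then satisfies all the clues, so Wen ∈ Design.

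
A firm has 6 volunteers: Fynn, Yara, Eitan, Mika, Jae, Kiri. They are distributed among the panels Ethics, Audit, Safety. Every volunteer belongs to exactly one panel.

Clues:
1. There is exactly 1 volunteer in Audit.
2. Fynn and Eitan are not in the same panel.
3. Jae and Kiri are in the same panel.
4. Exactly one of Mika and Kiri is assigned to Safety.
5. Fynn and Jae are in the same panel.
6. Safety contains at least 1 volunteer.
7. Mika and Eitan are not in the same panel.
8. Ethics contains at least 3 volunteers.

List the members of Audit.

Audit = {Eitan}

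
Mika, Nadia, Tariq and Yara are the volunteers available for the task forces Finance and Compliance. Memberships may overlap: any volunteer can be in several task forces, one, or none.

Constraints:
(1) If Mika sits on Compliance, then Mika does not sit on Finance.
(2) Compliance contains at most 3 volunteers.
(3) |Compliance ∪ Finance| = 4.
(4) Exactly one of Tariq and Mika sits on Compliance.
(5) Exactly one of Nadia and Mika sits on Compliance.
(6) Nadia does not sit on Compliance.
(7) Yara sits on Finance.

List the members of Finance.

Finance = {Nadia, Tariq, Yara}

From (6): Nadia ∉ Compliance.
From (7): Yara ∈ Finance.
(5) (exactly one): Mika ∈ Compliance.
(1): Mika ∉ Finance.
(4) (exactly one): Tariq ∉ Compliance.
Suppose Nadia ∉ Finance: no assignment then satisfies all the clues, so Nadia ∈ Finance.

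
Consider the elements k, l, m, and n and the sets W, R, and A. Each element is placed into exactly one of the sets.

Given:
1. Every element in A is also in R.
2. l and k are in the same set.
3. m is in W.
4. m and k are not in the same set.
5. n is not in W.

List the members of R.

From (3): m ∈ W.
From (5): n ∉ W.
(4): k ∉ W.
(2): l matches k: l ∉ W.
Suppose k ∉ R: no assignment then satisfies all the clues, so k ∈ R.

R = {k, l, n}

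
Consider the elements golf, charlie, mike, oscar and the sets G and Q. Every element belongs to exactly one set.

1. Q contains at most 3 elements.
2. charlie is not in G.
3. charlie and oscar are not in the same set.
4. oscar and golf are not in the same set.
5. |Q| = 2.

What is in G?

From (2): charlie ∉ G.
Only one set left: charlie ∈ Q.
(3): oscar ∉ Q.
Only one set left: oscar ∈ G.
(4): golf ∉ G.
Only one set left: golf ∈ Q.
(5): Q already has 2, so the rest are out.
Only one set left: mike ∈ G.

G = {mike, oscar}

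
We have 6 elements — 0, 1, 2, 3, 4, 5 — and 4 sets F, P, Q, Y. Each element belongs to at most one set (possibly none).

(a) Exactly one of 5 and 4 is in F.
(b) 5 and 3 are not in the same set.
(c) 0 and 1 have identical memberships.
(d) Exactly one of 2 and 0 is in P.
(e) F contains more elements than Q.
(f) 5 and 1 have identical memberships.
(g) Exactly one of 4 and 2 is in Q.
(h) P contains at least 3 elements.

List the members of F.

F = {3, 4}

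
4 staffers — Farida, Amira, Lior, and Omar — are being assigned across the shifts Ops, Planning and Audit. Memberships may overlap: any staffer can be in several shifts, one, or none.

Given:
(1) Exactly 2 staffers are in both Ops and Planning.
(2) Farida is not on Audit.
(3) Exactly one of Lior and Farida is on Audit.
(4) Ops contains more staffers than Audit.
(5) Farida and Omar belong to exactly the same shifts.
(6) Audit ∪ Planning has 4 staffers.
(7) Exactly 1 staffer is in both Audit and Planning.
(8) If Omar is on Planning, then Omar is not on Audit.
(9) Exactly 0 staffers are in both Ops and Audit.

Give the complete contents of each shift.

Ops = {Farida, Omar}; Planning = {Amira, Farida, Lior, Omar}; Audit = {Lior}

From (2): Farida ∉ Audit.
(3) (exactly one): Lior ∈ Audit.
(5): Omar matches Farida: Omar ∉ Audit.
Suppose Farida ∉ Ops: no assignment then satisfies all the clues, so Farida ∈ Ops.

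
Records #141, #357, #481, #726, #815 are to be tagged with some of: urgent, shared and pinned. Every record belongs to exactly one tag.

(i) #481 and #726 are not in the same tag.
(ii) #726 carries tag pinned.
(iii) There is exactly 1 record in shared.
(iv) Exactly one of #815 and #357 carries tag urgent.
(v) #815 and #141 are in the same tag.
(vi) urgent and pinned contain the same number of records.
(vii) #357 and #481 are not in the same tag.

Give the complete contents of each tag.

urgent = {#141, #815}; shared = {#481}; pinned = {#357, #726}

From (ii): #726 ∈ pinned.
(i): #481 ∉ pinned.
Suppose #141 ∉ urgent: no assignment then satisfies all the clues, so #141 ∈ urgent.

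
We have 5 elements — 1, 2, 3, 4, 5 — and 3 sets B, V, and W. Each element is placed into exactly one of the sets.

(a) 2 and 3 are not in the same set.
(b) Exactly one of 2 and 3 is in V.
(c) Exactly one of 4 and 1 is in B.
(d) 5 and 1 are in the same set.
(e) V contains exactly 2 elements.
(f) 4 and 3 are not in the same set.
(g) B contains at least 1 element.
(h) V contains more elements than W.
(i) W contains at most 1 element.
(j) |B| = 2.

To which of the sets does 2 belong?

2: V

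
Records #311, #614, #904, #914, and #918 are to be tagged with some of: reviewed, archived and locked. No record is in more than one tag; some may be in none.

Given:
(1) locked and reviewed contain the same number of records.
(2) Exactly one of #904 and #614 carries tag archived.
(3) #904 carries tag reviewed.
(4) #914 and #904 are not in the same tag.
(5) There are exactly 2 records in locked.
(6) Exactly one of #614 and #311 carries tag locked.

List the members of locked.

locked = {#311, #914}

From (3): #904 ∈ reviewed.
(2) (exactly one): #614 ∈ archived.
(4): #914 ∉ reviewed.
(6) (exactly one): #311 ∈ locked.
Suppose #914 ∉ locked: no assignment then satisfies all the clues, so #914 ∈ locked.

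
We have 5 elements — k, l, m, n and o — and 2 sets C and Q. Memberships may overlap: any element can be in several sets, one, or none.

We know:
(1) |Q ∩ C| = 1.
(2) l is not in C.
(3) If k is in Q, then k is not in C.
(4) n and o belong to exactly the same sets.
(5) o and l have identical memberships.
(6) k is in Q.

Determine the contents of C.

C = {m}

From (2): l ∉ C.
From (6): k ∈ Q.
(3): k ∉ C.
(5): o matches l: o ∉ C.
(4): n matches o: n ∉ C.
Suppose m ∉ C: no assignment then satisfies all the clues, so m ∈ C.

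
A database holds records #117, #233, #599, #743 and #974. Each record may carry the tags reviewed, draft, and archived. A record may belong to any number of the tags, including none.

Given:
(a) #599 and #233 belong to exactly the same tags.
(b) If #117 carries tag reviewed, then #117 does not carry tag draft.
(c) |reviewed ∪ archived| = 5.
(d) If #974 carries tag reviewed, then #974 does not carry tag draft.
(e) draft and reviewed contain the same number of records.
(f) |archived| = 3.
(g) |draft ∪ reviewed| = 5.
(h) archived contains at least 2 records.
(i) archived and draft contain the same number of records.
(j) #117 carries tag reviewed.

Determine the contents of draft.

draft = {#233, #599, #743}

From (j): #117 ∈ reviewed.
(b): #117 ∉ draft.
Suppose #233 ∉ draft: no assignment then satisfies all the clues, so #233 ∈ draft.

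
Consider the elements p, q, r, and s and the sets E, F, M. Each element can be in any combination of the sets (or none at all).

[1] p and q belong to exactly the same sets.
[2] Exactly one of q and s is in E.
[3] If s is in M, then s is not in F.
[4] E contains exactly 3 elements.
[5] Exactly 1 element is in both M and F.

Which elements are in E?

E = {p, q, r}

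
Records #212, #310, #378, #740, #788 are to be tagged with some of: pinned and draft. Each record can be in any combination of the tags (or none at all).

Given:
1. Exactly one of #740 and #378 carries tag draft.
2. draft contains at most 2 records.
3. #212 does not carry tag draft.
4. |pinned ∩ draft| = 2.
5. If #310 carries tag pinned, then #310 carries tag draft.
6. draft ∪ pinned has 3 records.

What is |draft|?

2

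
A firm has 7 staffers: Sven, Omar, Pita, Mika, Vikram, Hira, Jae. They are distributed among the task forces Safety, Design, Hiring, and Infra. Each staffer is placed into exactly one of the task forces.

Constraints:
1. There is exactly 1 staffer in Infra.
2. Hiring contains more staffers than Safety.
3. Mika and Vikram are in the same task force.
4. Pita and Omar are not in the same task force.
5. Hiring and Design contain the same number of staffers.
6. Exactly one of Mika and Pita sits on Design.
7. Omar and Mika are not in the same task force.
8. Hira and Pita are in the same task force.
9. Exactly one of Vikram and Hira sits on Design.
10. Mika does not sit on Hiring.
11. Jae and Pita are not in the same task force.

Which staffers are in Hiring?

Hiring = {Hira, Pita, Sven}

From (10): Mika ∉ Hiring.
(3): Vikram matches Mika: Vikram ∉ Hiring.
Suppose Sven ∉ Hiring: no assignment then satisfies all the clues, so Sven ∈ Hiring.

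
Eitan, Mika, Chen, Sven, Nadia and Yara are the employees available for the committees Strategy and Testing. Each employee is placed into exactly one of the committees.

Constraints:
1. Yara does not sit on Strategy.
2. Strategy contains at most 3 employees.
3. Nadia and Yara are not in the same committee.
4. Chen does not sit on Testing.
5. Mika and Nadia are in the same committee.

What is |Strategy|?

3

From (1): Yara ∉ Strategy.
From (4): Chen ∉ Testing.
Only one committee left: Chen ∈ Strategy.
Only one committee left: Yara ∈ Testing.
(3): Nadia ∉ Testing.
(5): Mika matches Nadia: Mika ∉ Testing.
Only one committee left: Mika ∈ Strategy.
Only one committee left: Nadia ∈ Strategy.
(2): Strategy already has 3, so the rest are out.
Only one committee left: Eitan ∈ Testing.
Only one committee left: Sven ∈ Testing.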